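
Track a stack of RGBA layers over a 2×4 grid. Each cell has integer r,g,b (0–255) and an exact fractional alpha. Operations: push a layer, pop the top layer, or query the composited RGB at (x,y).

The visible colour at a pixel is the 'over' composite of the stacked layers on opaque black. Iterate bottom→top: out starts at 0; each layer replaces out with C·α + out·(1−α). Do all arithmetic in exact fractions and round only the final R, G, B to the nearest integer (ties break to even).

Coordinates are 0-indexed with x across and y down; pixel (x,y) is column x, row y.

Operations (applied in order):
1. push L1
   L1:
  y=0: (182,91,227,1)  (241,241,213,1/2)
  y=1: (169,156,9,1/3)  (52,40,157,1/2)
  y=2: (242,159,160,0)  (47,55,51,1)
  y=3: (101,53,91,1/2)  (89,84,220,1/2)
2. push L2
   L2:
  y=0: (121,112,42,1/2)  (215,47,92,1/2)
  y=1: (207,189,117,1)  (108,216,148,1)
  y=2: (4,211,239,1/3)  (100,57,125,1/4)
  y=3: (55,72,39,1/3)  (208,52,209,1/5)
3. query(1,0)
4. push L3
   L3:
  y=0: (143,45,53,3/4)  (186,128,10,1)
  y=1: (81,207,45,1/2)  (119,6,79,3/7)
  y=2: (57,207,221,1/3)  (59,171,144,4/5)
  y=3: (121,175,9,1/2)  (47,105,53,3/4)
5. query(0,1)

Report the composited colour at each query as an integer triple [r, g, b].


(1,0) stack=L1,L2; from [0,0,0]:
+L1 (α=1/2) → [241/2, 241/2, 213/2]
+L2 (α=1/2) → [671/4, 335/4, 397/4]
→ [168, 84, 99]

at x=0,y=1 over L1,L2,L3:
L1 α=1/3: [169/3, 52, 3]
L2 α=1: [207, 189, 117]
L3 α=1/2: [144, 198, 81]
rounded: [144, 198, 81]


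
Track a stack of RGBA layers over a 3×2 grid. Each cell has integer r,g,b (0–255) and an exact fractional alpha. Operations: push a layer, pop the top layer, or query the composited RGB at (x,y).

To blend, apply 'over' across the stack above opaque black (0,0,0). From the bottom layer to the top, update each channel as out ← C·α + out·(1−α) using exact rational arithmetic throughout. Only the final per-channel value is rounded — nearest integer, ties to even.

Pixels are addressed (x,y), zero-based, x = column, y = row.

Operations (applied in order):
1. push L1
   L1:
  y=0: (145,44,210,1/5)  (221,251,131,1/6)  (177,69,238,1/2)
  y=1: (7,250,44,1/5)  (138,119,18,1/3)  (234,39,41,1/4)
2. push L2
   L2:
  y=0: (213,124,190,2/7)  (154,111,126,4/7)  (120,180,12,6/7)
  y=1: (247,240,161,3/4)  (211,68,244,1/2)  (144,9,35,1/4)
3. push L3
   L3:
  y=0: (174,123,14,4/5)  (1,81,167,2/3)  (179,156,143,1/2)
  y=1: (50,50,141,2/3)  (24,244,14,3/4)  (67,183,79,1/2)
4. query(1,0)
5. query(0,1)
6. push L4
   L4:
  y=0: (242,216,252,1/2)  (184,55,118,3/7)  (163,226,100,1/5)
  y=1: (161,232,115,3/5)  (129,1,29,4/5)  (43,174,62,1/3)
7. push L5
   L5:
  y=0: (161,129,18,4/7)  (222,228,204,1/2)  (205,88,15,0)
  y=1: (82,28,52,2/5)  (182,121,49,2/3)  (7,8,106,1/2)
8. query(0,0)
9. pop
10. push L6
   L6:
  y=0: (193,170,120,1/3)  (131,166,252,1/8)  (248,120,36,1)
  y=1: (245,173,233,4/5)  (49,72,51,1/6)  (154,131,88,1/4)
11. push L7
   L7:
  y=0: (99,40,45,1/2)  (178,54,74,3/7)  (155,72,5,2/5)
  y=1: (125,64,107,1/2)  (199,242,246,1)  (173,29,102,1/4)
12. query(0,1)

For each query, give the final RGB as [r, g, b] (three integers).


(1,0) stack=L1,L2,L3; from [0,0,0]:
+L1 (α=1/6) → [221/6, 251/6, 131/6]
+L2 (α=4/7) → [1453/14, 1139/14, 1139/14]
+L3 (α=2/3) → [1481/42, 3407/42, 5815/42]
rounded: [35, 81, 138]

at x=0,y=1 over L1,L2,L3:
after L1 α=1/5: [7/5, 50, 44/5]
after L2 α=3/4: [928/5, 385/2, 2459/20]
after L3 α=2/3: [476/5, 195/2, 8099/60]
= [95, 98, 135]

(0,0) stack=L1,L2,L3,L4,L5; from [0,0,0]:
L1 α=1/5: [29, 44/5, 42]
L2 α=2/7: [571/7, 292/7, 590/7]
L3 α=4/5: [5443/35, 3736/35, 982/35]
L4 α=1/2: [13913/70, 5648/35, 4901/35]
L5 α=4/7: [86819/490, 35004/245, 17223/245]
rounded: [177, 143, 70]

(0,1) stack=L1,L2,L3,L4,L6,L7; from [0,0,0]:
+L1 (α=1/5) → [7/5, 50, 44/5]
+L2 (α=3/4) → [928/5, 385/2, 2459/20]
+L3 (α=2/3) → [476/5, 195/2, 8099/60]
+L4 (α=3/5) → [3367/25, 891/5, 18449/150]
+L6 (α=4/5) → [27867/125, 4351/25, 158249/750]
+L7 (α=1/2) → [21746/125, 5951/50, 238499/1500]
= [174, 119, 159]


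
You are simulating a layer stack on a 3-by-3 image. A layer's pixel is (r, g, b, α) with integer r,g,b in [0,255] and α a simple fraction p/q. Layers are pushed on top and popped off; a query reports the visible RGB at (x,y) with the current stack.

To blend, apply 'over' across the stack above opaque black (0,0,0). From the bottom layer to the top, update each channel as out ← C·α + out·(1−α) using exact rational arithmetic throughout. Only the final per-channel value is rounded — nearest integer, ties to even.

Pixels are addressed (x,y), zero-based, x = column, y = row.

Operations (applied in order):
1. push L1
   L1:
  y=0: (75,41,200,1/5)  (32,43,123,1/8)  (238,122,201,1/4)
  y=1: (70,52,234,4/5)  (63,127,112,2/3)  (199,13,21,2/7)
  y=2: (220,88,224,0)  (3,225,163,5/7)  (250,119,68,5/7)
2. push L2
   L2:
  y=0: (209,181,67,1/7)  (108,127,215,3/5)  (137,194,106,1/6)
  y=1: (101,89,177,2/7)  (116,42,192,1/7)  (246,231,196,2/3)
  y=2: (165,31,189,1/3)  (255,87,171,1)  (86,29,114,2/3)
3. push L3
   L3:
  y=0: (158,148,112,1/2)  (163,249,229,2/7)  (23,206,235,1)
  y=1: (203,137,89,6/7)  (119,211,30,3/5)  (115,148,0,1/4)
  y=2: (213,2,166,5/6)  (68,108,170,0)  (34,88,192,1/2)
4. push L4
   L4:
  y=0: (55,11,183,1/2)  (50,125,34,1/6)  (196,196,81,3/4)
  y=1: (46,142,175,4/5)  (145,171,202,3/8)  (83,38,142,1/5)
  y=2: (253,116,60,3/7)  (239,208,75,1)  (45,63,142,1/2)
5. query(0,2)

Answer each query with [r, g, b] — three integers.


(0,2) stack=L1,L2,L3,L4; from [0,0,0]:
+L1 (α=0) → [0, 0, 0]
+L2 (α=1/3) → [55, 31/3, 63]
+L3 (α=5/6) → [560/3, 61/18, 893/6]
+L4 (α=3/7) → [4517/21, 3254/63, 2326/21]
= [215, 52, 111]


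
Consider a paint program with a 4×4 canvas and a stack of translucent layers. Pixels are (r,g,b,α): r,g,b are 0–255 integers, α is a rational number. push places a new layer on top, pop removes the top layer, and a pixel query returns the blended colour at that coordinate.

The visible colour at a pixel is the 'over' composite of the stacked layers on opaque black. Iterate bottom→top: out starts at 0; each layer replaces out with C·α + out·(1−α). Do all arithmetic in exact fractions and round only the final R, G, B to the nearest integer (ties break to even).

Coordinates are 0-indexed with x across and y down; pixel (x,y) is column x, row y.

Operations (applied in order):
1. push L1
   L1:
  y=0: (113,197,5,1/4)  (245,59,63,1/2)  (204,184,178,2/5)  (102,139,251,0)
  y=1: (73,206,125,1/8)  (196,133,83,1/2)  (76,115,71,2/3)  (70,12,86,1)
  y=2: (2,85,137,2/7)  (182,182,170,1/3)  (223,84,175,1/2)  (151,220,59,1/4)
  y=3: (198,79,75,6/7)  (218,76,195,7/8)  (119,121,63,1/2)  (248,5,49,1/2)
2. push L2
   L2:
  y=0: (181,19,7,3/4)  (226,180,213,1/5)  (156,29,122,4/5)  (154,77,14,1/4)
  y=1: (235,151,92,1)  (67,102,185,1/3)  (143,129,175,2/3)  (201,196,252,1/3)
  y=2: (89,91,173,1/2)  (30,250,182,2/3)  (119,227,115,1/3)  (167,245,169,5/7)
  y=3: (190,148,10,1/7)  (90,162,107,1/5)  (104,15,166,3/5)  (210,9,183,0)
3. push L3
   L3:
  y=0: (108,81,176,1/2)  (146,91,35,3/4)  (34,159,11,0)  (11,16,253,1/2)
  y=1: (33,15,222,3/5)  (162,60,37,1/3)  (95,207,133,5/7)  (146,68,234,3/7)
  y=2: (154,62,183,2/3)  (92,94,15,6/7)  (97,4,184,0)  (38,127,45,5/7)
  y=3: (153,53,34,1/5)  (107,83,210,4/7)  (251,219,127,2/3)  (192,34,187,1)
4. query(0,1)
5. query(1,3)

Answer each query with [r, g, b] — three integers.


at x=0,y=1 over L1,L2,L3:
+L1 (α=1/8) → [73/8, 103/4, 125/8]
+L2 (α=1) → [235, 151, 92]
+L3 (α=3/5) → [569/5, 347/5, 170]
= [114, 69, 170]

query (1,3) [L1,L2,L3] — begin 0,0,0
after L1 α=7/8: [763/4, 133/2, 1365/8]
after L2 α=1/5: [853/5, 428/5, 1579/10]
after L3 α=4/7: [4699/35, 2944/35, 13137/70]
→ [134, 84, 188]


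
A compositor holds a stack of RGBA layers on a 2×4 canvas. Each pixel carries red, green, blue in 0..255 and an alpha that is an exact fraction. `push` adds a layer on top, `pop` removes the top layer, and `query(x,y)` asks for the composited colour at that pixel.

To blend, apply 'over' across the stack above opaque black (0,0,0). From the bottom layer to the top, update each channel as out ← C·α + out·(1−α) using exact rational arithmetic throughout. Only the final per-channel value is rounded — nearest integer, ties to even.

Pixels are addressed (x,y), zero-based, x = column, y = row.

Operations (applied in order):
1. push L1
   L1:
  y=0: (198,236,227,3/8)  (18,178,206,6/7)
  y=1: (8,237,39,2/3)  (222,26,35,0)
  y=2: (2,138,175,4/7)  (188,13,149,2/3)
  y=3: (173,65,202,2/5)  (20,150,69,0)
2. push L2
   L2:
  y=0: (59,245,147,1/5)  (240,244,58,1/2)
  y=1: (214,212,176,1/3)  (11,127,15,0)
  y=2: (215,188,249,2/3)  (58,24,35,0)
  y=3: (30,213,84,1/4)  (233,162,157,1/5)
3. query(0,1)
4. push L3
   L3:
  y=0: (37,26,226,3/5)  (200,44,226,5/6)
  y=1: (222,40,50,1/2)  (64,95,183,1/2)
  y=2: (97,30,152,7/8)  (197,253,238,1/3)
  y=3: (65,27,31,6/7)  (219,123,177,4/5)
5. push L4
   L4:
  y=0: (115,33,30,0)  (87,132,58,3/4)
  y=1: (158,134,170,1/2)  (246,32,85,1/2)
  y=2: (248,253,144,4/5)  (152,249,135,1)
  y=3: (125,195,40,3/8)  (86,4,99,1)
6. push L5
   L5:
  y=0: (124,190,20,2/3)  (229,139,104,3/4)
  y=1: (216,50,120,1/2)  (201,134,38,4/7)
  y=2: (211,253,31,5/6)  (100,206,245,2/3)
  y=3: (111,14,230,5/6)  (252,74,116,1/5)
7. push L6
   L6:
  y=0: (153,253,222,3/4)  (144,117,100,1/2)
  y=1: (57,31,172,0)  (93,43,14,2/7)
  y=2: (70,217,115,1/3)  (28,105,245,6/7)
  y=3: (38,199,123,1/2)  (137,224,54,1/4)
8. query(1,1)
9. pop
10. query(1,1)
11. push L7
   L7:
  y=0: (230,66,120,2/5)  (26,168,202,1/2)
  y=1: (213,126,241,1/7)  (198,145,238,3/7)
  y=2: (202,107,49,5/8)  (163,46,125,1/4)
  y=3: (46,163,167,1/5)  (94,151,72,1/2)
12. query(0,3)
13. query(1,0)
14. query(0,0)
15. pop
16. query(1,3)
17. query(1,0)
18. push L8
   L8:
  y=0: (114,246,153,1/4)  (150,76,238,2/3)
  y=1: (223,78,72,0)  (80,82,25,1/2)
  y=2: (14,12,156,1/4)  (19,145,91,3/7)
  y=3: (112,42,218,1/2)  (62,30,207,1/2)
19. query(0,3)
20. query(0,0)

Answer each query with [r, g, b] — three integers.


at x=0,y=1 over L1,L2:
L1 α=2/3: [16/3, 158, 26]
L2 α=1/3: [674/9, 176, 76]
→ [75, 176, 76]

(1,1) stack=L1,L2,L3,L4,L5,L6; from [0,0,0]:
after L1 α=0: [0, 0, 0]
after L2 α=0: [0, 0, 0]
after L3 α=1/2: [32, 95/2, 183/2]
after L4 α=1/2: [139, 159/4, 353/4]
after L5 α=4/7: [1221/7, 2621/28, 1667/28]
after L6 α=2/7: [7407/49, 15513/196, 9119/196]
rounded: [151, 79, 47]

at x=1,y=1 over L1,L2,L3,L4,L5:
+L1 (α=0) → [0, 0, 0]
+L2 (α=0) → [0, 0, 0]
+L3 (α=1/2) → [32, 95/2, 183/2]
+L4 (α=1/2) → [139, 159/4, 353/4]
+L5 (α=4/7) → [1221/7, 2621/28, 1667/28]
= [174, 94, 60]

at x=0,y=3 over L1,L2,L3,L4,L5,L7:
after L1 α=2/5: [346/5, 26, 404/5]
after L2 α=1/4: [297/5, 291/4, 408/5]
after L3 α=6/7: [321/5, 939/28, 1338/35]
after L4 α=3/8: [87, 21075/224, 1089/28]
after L5 α=5/6: [107, 36755/1344, 33289/168]
after L7 α=1/5: [474/5, 91523/1680, 40303/210]
rounded: [95, 54, 192]

at x=1,y=0 over L1,L2,L3,L4,L5,L7:
L1 α=6/7: [108/7, 1068/7, 1236/7]
L2 α=1/2: [894/7, 1388/7, 821/7]
L3 α=5/6: [3947/21, 488/7, 8731/42]
L4 α=3/4: [2357/21, 815/7, 16039/168]
L5 α=3/4: [4196/21, 1867/14, 68455/672]
L7 α=1/2: [2371/21, 4219/28, 204199/1344]
→ [113, 151, 152]

query (0,0) [L1,L2,L3,L4,L5,L7] — begin 0,0,0
L1 α=3/8: [297/4, 177/2, 681/8]
L2 α=1/5: [356/5, 599/5, 195/2]
L3 α=3/5: [1267/25, 1588/25, 873/5]
L4 α=0: [1267/25, 1588/25, 873/5]
L5 α=2/3: [2489/25, 3696/25, 1073/15]
L7 α=2/5: [18967/125, 14388/125, 2273/25]
= [152, 115, 91]

query (1,3) [L1,L2,L3,L4,L5] — begin 0,0,0
+L1 (α=0) → [0, 0, 0]
+L2 (α=1/5) → [233/5, 162/5, 157/5]
+L3 (α=4/5) → [4613/25, 2622/25, 3697/25]
+L4 (α=1) → [86, 4, 99]
+L5 (α=1/5) → [596/5, 18, 512/5]
→ [119, 18, 102]

(1,0) stack=L1,L2,L3,L4,L5; from [0,0,0]:
after L1 α=6/7: [108/7, 1068/7, 1236/7]
after L2 α=1/2: [894/7, 1388/7, 821/7]
after L3 α=5/6: [3947/21, 488/7, 8731/42]
after L4 α=3/4: [2357/21, 815/7, 16039/168]
after L5 α=3/4: [4196/21, 1867/14, 68455/672]
→ [200, 133, 102]

(0,3) stack=L1,L2,L3,L4,L5,L8; from [0,0,0]:
+L1 (α=2/5) → [346/5, 26, 404/5]
+L2 (α=1/4) → [297/5, 291/4, 408/5]
+L3 (α=6/7) → [321/5, 939/28, 1338/35]
+L4 (α=3/8) → [87, 21075/224, 1089/28]
+L5 (α=5/6) → [107, 36755/1344, 33289/168]
+L8 (α=1/2) → [219/2, 93203/2688, 69913/336]
= [110, 35, 208]

query (0,0) [L1,L2,L3,L4,L5,L8] — begin 0,0,0
L1 α=3/8: [297/4, 177/2, 681/8]
L2 α=1/5: [356/5, 599/5, 195/2]
L3 α=3/5: [1267/25, 1588/25, 873/5]
L4 α=0: [1267/25, 1588/25, 873/5]
L5 α=2/3: [2489/25, 3696/25, 1073/15]
L8 α=1/4: [10317/100, 8619/50, 919/10]
= [103, 172, 92]


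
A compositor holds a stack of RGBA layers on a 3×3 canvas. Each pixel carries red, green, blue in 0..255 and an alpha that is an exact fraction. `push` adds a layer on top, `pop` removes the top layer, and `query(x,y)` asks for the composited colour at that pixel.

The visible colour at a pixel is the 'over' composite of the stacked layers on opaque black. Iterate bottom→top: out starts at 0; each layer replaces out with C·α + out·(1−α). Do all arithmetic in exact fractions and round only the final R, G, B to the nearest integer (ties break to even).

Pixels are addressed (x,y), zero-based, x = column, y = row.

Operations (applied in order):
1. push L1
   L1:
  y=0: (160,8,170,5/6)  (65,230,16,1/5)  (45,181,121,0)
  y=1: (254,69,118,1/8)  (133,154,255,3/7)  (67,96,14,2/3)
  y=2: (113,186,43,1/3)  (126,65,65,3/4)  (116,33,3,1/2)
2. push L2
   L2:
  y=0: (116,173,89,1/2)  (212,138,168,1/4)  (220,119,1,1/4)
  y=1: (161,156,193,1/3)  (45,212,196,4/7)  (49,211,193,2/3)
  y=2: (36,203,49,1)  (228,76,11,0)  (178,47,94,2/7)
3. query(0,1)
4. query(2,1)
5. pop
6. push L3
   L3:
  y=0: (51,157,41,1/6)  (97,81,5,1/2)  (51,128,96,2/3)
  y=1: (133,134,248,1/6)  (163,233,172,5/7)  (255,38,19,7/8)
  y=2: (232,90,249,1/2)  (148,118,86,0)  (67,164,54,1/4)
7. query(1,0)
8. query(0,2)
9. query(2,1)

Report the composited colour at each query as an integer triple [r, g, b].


at x=0,y=1 over L1,L2:
L1 α=1/8: [127/4, 69/8, 59/4]
L2 α=1/3: [449/6, 231/4, 445/6]
= [75, 58, 74]

query (2,1) [L1,L2] — begin 0,0,0
L1 α=2/3: [134/3, 64, 28/3]
L2 α=2/3: [428/9, 162, 1186/9]
→ [48, 162, 132]

query (1,0) [L1,L3] — begin 0,0,0
+L1 (α=1/5) → [13, 46, 16/5]
+L3 (α=1/2) → [55, 127/2, 41/10]
→ [55, 64, 4]

at x=0,y=2 over L1,L3:
+L1 (α=1/3) → [113/3, 62, 43/3]
+L3 (α=1/2) → [809/6, 76, 395/3]
= [135, 76, 132]

(2,1) stack=L1,L3; from [0,0,0]:
after L1 α=2/3: [134/3, 64, 28/3]
after L3 α=7/8: [5489/24, 165/4, 427/24]
→ [229, 41, 18]


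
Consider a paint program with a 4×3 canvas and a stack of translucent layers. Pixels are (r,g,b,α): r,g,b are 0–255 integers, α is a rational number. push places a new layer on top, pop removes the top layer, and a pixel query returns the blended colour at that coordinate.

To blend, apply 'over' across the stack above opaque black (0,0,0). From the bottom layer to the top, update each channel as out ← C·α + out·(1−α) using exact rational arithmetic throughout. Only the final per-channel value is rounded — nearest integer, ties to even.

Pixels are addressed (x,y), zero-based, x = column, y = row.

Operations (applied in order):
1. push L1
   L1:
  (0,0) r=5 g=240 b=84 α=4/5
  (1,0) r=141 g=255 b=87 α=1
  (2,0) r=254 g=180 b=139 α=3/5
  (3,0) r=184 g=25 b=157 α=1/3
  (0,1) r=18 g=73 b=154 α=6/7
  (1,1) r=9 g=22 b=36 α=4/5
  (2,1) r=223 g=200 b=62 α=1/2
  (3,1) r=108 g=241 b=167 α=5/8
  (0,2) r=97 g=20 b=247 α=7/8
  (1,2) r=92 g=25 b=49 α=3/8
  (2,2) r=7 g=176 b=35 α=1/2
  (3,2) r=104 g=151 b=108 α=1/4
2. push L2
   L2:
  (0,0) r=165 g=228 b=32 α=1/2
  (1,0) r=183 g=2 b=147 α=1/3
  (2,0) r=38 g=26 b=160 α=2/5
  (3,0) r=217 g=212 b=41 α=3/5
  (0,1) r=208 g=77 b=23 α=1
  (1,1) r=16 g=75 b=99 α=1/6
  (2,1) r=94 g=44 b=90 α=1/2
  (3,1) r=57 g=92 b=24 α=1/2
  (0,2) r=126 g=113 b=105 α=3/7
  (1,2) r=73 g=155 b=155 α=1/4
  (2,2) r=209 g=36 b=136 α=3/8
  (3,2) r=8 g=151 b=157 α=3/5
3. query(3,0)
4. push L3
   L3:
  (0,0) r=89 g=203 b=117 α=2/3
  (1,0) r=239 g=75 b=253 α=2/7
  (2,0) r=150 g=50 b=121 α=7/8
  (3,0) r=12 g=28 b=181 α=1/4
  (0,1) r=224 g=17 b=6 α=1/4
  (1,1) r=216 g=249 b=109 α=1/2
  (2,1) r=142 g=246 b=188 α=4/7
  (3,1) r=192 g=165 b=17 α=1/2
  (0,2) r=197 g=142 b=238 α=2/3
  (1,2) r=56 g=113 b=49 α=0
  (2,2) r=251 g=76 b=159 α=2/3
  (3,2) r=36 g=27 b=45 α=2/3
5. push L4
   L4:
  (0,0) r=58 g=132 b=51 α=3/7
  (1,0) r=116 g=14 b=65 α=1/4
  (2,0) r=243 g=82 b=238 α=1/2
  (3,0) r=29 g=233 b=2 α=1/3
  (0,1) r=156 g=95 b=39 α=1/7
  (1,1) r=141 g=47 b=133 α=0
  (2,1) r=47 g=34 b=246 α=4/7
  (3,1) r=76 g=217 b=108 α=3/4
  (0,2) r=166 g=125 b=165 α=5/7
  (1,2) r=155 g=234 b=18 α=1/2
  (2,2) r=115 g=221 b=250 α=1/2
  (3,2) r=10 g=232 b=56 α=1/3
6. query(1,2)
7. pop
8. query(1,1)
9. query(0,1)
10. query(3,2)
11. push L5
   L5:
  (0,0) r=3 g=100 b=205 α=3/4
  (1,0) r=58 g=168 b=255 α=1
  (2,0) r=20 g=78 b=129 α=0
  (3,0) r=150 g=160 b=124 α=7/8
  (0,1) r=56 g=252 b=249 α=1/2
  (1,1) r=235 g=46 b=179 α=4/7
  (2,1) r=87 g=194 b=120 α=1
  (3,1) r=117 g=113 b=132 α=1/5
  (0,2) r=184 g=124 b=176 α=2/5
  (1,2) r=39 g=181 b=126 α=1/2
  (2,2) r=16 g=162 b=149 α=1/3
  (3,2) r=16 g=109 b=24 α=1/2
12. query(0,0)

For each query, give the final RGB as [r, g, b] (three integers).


query (3,0) [L1,L2] — begin 0,0,0
+L1 (α=1/3) → [184/3, 25/3, 157/3]
+L2 (α=3/5) → [2321/15, 1958/15, 683/15]
→ [155, 131, 46]

at x=1,y=2 over L1,L2,L3,L4:
L1 α=3/8: [69/2, 75/8, 147/8]
L2 α=1/4: [353/8, 1465/32, 1681/32]
L3 α=0: [353/8, 1465/32, 1681/32]
L4 α=1/2: [1593/16, 8953/64, 2257/64]
→ [100, 140, 35]

(1,1) stack=L1,L2,L3; from [0,0,0]:
after L1 α=4/5: [36/5, 88/5, 144/5]
after L2 α=1/6: [26/3, 163/6, 81/2]
after L3 α=1/2: [337/3, 1657/12, 299/4]
→ [112, 138, 75]

at x=0,y=1 over L1,L2,L3:
after L1 α=6/7: [108/7, 438/7, 132]
after L2 α=1: [208, 77, 23]
after L3 α=1/4: [212, 62, 75/4]
= [212, 62, 19]

query (3,2) [L1,L2,L3] — begin 0,0,0
+L1 (α=1/4) → [26, 151/4, 27]
+L2 (α=3/5) → [76/5, 1057/10, 105]
+L3 (α=2/3) → [436/15, 1597/30, 65]
→ [29, 53, 65]

query (0,0) [L1,L2,L3,L5] — begin 0,0,0
after L1 α=4/5: [4, 192, 336/5]
after L2 α=1/2: [169/2, 210, 248/5]
after L3 α=2/3: [175/2, 616/3, 1418/15]
after L5 α=3/4: [193/8, 379/3, 10643/60]
→ [24, 126, 177]


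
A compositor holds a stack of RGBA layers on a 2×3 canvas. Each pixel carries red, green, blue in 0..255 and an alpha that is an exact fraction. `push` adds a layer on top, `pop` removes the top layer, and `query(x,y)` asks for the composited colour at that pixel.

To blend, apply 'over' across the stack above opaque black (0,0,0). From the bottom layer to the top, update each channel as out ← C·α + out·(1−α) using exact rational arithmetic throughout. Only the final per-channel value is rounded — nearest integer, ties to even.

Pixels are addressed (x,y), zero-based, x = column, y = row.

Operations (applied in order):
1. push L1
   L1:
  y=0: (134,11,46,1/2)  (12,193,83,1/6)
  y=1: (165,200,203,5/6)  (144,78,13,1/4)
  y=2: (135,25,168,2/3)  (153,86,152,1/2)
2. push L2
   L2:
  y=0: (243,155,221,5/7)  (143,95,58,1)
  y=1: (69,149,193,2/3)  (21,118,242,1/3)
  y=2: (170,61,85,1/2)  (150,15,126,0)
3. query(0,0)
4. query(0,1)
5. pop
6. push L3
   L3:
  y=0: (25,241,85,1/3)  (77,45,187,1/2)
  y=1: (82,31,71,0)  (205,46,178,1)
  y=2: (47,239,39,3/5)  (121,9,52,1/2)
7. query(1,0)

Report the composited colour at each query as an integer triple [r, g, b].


at x=0,y=0 over L1,L2:
L1 α=1/2: [67, 11/2, 23]
L2 α=5/7: [1349/7, 786/7, 1151/7]
rounded: [193, 112, 164]

query (0,1) [L1,L2] — begin 0,0,0
L1 α=5/6: [275/2, 500/3, 1015/6]
L2 α=2/3: [551/6, 1394/9, 3331/18]
→ [92, 155, 185]

at x=1,y=0 over L1,L3:
L1 α=1/6: [2, 193/6, 83/6]
L3 α=1/2: [79/2, 463/12, 1205/12]
→ [40, 39, 100]


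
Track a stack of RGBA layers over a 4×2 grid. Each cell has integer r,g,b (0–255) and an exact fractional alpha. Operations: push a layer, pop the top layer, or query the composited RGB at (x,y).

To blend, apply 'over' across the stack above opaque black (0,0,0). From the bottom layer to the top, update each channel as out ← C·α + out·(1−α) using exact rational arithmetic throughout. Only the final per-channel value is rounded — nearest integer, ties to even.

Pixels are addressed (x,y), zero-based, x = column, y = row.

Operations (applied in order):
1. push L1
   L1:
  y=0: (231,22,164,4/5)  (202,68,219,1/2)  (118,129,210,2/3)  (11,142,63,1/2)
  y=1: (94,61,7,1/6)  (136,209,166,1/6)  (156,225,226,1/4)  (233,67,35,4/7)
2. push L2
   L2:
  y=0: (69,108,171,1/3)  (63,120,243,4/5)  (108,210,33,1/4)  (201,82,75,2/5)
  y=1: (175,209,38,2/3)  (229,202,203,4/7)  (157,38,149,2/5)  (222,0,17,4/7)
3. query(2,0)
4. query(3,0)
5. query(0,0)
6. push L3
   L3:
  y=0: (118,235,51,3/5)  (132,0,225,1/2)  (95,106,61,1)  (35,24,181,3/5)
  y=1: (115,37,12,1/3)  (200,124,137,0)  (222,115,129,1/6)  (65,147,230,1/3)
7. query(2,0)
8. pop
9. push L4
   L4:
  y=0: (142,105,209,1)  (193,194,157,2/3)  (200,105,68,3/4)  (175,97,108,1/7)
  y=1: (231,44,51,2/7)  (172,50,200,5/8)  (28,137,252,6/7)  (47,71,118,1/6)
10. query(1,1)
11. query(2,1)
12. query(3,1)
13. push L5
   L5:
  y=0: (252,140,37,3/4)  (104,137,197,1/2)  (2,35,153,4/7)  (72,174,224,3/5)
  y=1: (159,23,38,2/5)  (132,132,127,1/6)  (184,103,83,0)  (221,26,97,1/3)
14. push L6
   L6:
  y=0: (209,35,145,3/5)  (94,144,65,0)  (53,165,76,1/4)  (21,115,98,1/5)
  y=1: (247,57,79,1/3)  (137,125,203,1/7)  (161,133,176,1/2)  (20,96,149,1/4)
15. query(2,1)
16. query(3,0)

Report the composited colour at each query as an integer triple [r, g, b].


query (2,0) [L1,L2] — begin 0,0,0
after L1 α=2/3: [236/3, 86, 140]
after L2 α=1/4: [86, 117, 453/4]
rounded: [86, 117, 113]

at x=3,y=0 over L1,L2:
L1 α=1/2: [11/2, 71, 63/2]
L2 α=2/5: [837/10, 377/5, 489/10]
→ [84, 75, 49]

(0,0) stack=L1,L2; from [0,0,0]:
+L1 (α=4/5) → [924/5, 88/5, 656/5]
+L2 (α=1/3) → [731/5, 716/15, 2167/15]
= [146, 48, 144]

at x=2,y=0 over L1,L2,L3:
L1 α=2/3: [236/3, 86, 140]
L2 α=1/4: [86, 117, 453/4]
L3 α=1: [95, 106, 61]
rounded: [95, 106, 61]

at x=1,y=1 over L1,L2,L4:
after L1 α=1/6: [68/3, 209/6, 83/3]
after L2 α=4/7: [984/7, 1825/14, 895/7]
after L4 α=5/8: [2243/14, 8975/112, 9685/56]
= [160, 80, 173]

(2,1) stack=L1,L2,L4; from [0,0,0]:
L1 α=1/4: [39, 225/4, 113/2]
L2 α=2/5: [431/5, 979/20, 187/2]
L4 α=6/7: [1271/35, 17419/140, 3211/14]
→ [36, 124, 229]

at x=3,y=1 over L1,L2,L4:
after L1 α=4/7: [932/7, 268/7, 20]
after L2 α=4/7: [9012/49, 804/49, 128/7]
after L4 α=1/6: [47363/294, 7499/294, 733/21]
rounded: [161, 26, 35]

at x=2,y=1 over L1,L2,L4,L5,L6:
L1 α=1/4: [39, 225/4, 113/2]
L2 α=2/5: [431/5, 979/20, 187/2]
L4 α=6/7: [1271/35, 17419/140, 3211/14]
L5 α=0: [1271/35, 17419/140, 3211/14]
L6 α=1/2: [3453/35, 36039/280, 5675/28]
rounded: [99, 129, 203]

(3,0) stack=L1,L2,L4,L5,L6; from [0,0,0]:
after L1 α=1/2: [11/2, 71, 63/2]
after L2 α=2/5: [837/10, 377/5, 489/10]
after L4 α=1/7: [3386/35, 2747/35, 2007/35]
after L5 α=3/5: [14332/175, 23764/175, 27534/175]
after L6 α=1/5: [61003/875, 115181/875, 127286/875]
rounded: [70, 132, 145]


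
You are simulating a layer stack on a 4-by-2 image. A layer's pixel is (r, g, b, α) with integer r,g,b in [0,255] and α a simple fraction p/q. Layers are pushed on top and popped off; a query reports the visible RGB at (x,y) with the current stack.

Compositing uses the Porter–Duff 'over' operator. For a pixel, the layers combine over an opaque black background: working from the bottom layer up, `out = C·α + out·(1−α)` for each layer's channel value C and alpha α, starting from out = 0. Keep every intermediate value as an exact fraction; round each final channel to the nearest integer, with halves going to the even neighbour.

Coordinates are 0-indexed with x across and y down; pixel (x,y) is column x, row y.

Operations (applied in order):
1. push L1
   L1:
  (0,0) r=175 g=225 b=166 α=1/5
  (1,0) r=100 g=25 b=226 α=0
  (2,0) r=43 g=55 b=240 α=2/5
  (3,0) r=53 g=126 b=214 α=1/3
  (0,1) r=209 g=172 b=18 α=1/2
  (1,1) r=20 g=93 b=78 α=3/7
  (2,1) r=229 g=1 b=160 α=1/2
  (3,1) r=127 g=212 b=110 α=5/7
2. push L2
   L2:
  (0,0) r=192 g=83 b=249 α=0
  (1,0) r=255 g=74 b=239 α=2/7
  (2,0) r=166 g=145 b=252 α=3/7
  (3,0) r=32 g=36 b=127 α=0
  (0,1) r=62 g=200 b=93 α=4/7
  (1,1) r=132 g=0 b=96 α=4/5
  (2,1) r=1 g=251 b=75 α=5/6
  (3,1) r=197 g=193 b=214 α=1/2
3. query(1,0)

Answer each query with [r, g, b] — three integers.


query (1,0) [L1,L2] — begin 0,0,0
+L1 (α=0) → [0, 0, 0]
+L2 (α=2/7) → [510/7, 148/7, 478/7]
→ [73, 21, 68]


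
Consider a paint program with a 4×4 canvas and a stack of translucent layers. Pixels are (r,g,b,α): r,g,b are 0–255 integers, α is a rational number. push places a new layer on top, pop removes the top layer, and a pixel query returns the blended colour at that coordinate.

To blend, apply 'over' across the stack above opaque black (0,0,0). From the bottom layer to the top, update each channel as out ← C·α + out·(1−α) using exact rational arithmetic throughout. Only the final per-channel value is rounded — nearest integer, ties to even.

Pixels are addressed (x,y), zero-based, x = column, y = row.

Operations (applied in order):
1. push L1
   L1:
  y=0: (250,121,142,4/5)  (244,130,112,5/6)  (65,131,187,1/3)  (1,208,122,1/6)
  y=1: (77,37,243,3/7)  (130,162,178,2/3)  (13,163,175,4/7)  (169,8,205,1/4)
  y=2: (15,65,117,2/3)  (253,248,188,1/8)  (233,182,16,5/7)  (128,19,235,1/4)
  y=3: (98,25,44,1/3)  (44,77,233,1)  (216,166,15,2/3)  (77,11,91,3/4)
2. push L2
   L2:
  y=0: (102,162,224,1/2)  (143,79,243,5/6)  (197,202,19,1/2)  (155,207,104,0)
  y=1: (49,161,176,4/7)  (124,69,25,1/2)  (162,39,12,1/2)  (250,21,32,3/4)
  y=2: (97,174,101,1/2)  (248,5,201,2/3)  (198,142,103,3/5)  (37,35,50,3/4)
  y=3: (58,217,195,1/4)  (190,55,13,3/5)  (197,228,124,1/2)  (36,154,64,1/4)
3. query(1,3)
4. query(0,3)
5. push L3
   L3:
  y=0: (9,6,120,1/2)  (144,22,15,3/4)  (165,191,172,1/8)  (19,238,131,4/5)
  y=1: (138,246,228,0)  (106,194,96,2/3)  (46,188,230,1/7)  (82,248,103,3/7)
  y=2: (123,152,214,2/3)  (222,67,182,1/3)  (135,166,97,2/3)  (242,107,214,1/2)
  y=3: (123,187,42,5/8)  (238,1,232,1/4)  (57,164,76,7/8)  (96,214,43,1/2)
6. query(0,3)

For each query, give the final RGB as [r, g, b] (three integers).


at x=1,y=3 over L1,L2:
L1 α=1: [44, 77, 233]
L2 α=3/5: [658/5, 319/5, 101]
= [132, 64, 101]

(0,3) stack=L1,L2; from [0,0,0]:
after L1 α=1/3: [98/3, 25/3, 44/3]
after L2 α=1/4: [39, 121/2, 239/4]
→ [39, 60, 60]

(0,3) stack=L1,L2,L3; from [0,0,0]:
+L1 (α=1/3) → [98/3, 25/3, 44/3]
+L2 (α=1/4) → [39, 121/2, 239/4]
+L3 (α=5/8) → [183/2, 2233/16, 1557/32]
rounded: [92, 140, 49]


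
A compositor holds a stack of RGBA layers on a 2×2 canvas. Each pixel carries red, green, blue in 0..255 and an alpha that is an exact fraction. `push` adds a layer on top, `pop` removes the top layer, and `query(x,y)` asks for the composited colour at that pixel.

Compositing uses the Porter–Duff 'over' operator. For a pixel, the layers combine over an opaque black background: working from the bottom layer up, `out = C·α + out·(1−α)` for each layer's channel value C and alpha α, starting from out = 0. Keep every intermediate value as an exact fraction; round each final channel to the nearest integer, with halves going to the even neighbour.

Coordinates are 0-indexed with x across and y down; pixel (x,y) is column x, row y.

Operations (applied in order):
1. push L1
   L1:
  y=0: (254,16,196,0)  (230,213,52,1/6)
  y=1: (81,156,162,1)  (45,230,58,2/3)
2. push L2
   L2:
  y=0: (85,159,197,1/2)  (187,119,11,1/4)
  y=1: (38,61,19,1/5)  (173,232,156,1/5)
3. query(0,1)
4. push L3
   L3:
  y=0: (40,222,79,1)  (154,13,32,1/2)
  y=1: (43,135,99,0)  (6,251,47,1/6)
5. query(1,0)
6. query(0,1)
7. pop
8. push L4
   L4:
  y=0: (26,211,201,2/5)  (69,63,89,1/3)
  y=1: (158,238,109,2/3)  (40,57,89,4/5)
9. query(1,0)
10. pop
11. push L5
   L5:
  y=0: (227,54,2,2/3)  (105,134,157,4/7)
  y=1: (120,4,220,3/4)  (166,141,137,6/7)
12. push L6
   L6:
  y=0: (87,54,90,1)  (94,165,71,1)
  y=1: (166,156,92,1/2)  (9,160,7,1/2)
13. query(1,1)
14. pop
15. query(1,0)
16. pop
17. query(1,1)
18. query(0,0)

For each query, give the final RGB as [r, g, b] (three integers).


query (0,1) [L1,L2] — begin 0,0,0
after L1 α=1: [81, 156, 162]
after L2 α=1/5: [362/5, 137, 667/5]
= [72, 137, 133]

(1,0) stack=L1,L2,L3; from [0,0,0]:
L1 α=1/6: [115/3, 71/2, 26/3]
L2 α=1/4: [151/2, 451/8, 37/4]
L3 α=1/2: [459/4, 555/16, 165/8]
rounded: [115, 35, 21]

query (0,1) [L1,L2,L3] — begin 0,0,0
+L1 (α=1) → [81, 156, 162]
+L2 (α=1/5) → [362/5, 137, 667/5]
+L3 (α=0) → [362/5, 137, 667/5]
→ [72, 137, 133]

at x=1,y=0 over L1,L2,L4:
+L1 (α=1/6) → [115/3, 71/2, 26/3]
+L2 (α=1/4) → [151/2, 451/8, 37/4]
+L4 (α=1/3) → [220/3, 703/12, 215/6]
→ [73, 59, 36]

at x=1,y=1 over L1,L2,L5,L6:
L1 α=2/3: [30, 460/3, 116/3]
L2 α=1/5: [293/5, 2536/15, 932/15]
L5 α=6/7: [5273/35, 15226/105, 13262/105]
L6 α=1/2: [2794/35, 16013/105, 13997/210]
rounded: [80, 153, 67]

at x=1,y=0 over L1,L2,L5:
L1 α=1/6: [115/3, 71/2, 26/3]
L2 α=1/4: [151/2, 451/8, 37/4]
L5 α=4/7: [1293/14, 5641/56, 2623/28]
→ [92, 101, 94]

query (1,1) [L1,L2] — begin 0,0,0
L1 α=2/3: [30, 460/3, 116/3]
L2 α=1/5: [293/5, 2536/15, 932/15]
→ [59, 169, 62]

(0,0) stack=L1,L2; from [0,0,0]:
after L1 α=0: [0, 0, 0]
after L2 α=1/2: [85/2, 159/2, 197/2]
= [42, 80, 98]


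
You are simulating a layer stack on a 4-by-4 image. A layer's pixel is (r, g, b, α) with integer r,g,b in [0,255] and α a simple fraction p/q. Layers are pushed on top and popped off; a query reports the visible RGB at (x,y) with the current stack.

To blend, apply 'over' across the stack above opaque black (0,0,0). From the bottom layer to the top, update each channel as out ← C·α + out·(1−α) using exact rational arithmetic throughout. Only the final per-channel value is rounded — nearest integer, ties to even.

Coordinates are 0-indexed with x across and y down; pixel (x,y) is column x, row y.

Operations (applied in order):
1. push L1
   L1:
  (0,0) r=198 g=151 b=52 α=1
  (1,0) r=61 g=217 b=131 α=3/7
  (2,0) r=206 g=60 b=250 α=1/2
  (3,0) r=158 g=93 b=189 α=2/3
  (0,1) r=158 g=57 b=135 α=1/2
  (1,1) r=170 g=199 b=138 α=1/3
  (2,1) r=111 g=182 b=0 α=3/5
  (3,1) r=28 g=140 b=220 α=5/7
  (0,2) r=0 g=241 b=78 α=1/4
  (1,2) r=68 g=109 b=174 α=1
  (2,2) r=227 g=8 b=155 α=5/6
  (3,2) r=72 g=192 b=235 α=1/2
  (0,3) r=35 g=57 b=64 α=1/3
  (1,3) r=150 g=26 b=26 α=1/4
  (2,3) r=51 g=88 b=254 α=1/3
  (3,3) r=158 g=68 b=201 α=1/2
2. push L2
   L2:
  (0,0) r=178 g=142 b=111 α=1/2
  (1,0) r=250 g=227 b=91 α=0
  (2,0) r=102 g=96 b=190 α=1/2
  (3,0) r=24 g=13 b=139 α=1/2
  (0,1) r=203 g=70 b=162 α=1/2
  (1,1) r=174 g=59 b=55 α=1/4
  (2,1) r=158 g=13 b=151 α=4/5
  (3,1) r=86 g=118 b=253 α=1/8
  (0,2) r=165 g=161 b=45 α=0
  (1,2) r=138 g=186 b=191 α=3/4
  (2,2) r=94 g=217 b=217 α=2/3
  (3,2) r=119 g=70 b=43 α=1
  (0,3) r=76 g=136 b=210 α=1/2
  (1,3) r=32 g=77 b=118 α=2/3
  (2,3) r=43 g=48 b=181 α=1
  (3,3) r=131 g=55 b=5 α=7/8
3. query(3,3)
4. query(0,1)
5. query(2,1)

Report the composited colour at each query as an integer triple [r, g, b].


(3,3) stack=L1,L2; from [0,0,0]:
L1 α=1/2: [79, 34, 201/2]
L2 α=7/8: [249/2, 419/8, 271/16]
→ [124, 52, 17]

at x=0,y=1 over L1,L2:
L1 α=1/2: [79, 57/2, 135/2]
L2 α=1/2: [141, 197/4, 459/4]
rounded: [141, 49, 115]

at x=2,y=1 over L1,L2:
after L1 α=3/5: [333/5, 546/5, 0]
after L2 α=4/5: [3493/25, 806/25, 604/5]
= [140, 32, 121]


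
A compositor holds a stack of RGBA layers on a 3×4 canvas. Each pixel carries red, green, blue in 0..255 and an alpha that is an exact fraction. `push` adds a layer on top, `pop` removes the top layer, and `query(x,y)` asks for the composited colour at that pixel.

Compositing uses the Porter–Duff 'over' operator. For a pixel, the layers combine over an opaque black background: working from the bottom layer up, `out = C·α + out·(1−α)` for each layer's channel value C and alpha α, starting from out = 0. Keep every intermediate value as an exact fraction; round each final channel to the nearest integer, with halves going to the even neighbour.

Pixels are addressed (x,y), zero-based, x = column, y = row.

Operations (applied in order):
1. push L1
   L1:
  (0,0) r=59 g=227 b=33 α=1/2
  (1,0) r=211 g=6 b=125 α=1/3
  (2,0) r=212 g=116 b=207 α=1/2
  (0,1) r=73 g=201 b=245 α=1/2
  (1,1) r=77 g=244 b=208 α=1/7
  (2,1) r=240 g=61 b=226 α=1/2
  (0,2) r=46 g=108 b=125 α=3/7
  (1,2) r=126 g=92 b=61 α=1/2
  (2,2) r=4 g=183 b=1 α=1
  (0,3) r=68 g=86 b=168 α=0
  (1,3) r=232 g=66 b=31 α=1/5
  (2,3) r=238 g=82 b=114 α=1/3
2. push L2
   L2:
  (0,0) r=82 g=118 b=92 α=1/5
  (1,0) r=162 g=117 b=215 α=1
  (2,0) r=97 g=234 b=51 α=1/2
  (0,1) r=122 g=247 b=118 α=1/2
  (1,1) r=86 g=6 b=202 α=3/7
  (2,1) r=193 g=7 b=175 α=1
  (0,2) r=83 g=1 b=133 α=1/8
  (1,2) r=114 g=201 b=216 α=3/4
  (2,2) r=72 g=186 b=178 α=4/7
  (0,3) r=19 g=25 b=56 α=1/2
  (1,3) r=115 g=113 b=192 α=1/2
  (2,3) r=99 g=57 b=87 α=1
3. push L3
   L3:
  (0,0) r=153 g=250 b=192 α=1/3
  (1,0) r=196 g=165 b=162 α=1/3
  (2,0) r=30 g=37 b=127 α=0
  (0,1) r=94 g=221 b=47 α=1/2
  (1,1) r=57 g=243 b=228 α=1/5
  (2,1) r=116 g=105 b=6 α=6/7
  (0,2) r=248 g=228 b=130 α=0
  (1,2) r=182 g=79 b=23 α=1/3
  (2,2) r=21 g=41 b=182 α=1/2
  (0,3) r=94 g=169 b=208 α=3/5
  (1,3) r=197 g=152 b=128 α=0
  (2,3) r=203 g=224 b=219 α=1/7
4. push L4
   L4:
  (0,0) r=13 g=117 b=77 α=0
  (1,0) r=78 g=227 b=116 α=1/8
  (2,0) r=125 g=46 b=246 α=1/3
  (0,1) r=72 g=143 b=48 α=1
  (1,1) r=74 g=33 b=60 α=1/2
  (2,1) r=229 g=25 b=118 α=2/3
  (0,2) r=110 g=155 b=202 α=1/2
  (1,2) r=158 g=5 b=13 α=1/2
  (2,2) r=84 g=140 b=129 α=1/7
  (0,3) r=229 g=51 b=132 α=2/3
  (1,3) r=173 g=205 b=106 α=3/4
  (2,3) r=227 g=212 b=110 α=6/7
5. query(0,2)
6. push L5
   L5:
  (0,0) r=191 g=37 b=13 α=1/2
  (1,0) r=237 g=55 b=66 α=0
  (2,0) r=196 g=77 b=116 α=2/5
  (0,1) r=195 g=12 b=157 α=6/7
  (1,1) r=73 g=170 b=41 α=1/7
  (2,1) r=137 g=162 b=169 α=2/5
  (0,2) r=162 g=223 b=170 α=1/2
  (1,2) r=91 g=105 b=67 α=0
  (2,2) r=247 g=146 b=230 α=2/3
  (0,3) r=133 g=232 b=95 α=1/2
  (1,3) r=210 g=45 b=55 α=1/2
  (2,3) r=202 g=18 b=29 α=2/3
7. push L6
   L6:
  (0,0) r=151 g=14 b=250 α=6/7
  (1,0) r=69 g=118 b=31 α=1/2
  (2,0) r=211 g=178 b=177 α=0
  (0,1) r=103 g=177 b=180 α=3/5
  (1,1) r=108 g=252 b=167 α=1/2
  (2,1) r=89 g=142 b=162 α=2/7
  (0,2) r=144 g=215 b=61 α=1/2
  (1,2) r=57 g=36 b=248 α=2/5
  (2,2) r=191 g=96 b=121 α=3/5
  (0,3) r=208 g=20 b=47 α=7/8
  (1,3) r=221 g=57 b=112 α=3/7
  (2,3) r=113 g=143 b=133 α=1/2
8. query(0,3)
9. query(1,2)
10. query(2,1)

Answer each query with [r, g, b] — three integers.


(0,2) stack=L1,L2,L3,L4; from [0,0,0]:
after L1 α=3/7: [138/7, 324/7, 375/7]
after L2 α=1/8: [221/8, 325/8, 127/2]
after L3 α=0: [221/8, 325/8, 127/2]
after L4 α=1/2: [1101/16, 1565/16, 531/4]
= [69, 98, 133]

at x=0,y=3 over L1,L2,L3,L4,L5,L6:
after L1 α=0: [0, 0, 0]
after L2 α=1/2: [19/2, 25/2, 28]
after L3 α=3/5: [301/5, 532/5, 136]
after L4 α=2/3: [2591/15, 1042/15, 400/3]
after L5 α=1/2: [2293/15, 2261/15, 685/6]
after L6 α=7/8: [24133/120, 4361/120, 2659/48]
→ [201, 36, 55]

(1,2) stack=L1,L2,L3,L4,L5,L6; from [0,0,0]:
L1 α=1/2: [63, 46, 61/2]
L2 α=3/4: [405/4, 649/4, 1357/8]
L3 α=1/3: [769/6, 269/2, 483/4]
L4 α=1/2: [1717/12, 279/4, 535/8]
L5 α=0: [1717/12, 279/4, 535/8]
L6 α=2/5: [2173/20, 225/4, 5573/40]
→ [109, 56, 139]

query (2,1) [L1,L2,L3,L4,L5,L6] — begin 0,0,0
after L1 α=1/2: [120, 61/2, 113]
after L2 α=1: [193, 7, 175]
after L3 α=6/7: [127, 91, 211/7]
after L4 α=2/3: [195, 47, 621/7]
after L5 α=2/5: [859/5, 93, 4229/35]
after L6 α=2/7: [1037/7, 107, 6497/49]
= [148, 107, 133]


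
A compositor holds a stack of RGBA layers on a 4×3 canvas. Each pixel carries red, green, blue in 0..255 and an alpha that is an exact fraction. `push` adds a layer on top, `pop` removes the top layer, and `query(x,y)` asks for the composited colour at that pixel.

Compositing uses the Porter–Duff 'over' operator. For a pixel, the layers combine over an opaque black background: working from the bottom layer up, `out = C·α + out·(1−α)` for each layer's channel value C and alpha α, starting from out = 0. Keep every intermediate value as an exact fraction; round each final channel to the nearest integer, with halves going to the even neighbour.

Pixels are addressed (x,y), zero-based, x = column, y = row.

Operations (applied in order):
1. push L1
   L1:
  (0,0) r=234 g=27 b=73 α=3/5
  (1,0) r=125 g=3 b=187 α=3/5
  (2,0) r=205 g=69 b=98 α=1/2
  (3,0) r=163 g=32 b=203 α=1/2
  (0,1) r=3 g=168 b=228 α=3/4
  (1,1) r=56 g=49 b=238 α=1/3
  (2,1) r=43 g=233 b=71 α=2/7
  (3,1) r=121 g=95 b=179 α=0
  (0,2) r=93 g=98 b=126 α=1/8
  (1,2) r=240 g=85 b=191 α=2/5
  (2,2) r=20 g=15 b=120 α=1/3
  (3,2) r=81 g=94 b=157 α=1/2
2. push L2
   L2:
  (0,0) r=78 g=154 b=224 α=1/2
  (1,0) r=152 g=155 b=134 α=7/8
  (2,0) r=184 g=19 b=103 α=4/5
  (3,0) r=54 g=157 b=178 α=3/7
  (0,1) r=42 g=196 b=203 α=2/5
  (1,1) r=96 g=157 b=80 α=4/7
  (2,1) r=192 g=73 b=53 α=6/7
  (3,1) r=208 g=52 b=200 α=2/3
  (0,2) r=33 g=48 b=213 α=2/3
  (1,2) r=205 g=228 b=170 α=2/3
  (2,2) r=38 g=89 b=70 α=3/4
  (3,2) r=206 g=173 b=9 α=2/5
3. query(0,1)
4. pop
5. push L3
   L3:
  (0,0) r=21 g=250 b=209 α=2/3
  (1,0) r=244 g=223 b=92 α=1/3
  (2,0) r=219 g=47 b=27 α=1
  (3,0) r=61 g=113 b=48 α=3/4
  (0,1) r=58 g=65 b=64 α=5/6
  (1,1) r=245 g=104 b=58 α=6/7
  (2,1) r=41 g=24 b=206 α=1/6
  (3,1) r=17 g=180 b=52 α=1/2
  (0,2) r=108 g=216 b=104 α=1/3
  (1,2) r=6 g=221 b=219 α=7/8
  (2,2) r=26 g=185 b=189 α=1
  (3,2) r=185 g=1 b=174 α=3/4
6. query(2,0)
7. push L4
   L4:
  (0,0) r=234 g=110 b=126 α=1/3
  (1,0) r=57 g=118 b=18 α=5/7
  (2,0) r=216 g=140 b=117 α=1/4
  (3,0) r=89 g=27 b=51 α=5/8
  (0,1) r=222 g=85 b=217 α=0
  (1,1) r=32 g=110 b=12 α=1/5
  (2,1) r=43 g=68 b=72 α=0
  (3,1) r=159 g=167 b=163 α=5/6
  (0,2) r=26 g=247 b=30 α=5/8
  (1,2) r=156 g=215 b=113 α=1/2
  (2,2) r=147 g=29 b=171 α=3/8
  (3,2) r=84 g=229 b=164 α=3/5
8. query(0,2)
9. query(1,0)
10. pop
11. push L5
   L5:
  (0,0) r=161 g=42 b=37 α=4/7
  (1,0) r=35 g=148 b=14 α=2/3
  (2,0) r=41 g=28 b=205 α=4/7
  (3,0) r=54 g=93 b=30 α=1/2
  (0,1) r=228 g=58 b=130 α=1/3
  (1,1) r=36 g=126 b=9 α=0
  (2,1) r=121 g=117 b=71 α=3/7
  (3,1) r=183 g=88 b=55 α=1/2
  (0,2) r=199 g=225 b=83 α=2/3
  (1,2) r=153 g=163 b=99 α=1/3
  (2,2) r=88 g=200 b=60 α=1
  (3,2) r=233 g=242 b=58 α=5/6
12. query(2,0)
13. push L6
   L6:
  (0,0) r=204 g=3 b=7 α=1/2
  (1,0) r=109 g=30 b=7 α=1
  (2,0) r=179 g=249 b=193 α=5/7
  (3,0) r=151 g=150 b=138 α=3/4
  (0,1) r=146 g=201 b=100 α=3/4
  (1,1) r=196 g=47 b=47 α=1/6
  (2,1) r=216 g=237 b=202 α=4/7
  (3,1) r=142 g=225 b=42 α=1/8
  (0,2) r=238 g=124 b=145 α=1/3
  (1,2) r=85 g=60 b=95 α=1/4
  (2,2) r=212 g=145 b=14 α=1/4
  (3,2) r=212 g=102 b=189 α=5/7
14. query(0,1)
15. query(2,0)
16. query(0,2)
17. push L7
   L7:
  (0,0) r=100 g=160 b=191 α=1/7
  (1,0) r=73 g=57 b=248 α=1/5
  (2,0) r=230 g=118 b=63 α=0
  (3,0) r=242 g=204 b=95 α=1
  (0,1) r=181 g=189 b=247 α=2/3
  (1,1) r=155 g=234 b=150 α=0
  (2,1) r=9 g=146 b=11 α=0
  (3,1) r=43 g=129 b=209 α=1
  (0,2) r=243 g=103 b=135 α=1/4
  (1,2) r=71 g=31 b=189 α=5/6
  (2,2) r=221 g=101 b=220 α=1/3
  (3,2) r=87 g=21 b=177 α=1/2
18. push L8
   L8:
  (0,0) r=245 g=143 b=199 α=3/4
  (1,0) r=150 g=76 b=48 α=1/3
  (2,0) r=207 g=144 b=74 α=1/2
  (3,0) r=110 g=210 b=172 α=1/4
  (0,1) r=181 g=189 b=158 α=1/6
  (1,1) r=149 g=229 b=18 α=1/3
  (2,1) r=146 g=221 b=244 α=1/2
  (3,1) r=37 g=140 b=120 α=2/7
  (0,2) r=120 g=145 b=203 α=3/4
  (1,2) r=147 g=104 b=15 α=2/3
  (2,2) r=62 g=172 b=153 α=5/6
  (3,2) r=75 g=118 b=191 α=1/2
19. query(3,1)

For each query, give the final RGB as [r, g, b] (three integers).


at x=0,y=1 over L1,L2:
after L1 α=3/4: [9/4, 126, 171]
after L2 α=2/5: [363/20, 154, 919/5]
= [18, 154, 184]

at x=2,y=0 over L1,L3:
+L1 (α=1/2) → [205/2, 69/2, 49]
+L3 (α=1) → [219, 47, 27]
→ [219, 47, 27]

(0,2) stack=L1,L3,L4; from [0,0,0]:
+L1 (α=1/8) → [93/8, 49/4, 63/4]
+L3 (α=1/3) → [175/4, 481/6, 271/6]
+L4 (α=5/8) → [1045/32, 2951/16, 571/16]
→ [33, 184, 36]

query (1,0) [L1,L3,L4] — begin 0,0,0
+L1 (α=3/5) → [75, 9/5, 561/5]
+L3 (α=1/3) → [394/3, 1133/15, 1582/15]
+L4 (α=5/7) → [1643/21, 1588/15, 4514/105]
rounded: [78, 106, 43]

query (2,0) [L1,L3,L5] — begin 0,0,0
+L1 (α=1/2) → [205/2, 69/2, 49]
+L3 (α=1) → [219, 47, 27]
+L5 (α=4/7) → [821/7, 253/7, 901/7]
= [117, 36, 129]

query (0,1) [L1,L3,L5,L6] — begin 0,0,0
after L1 α=3/4: [9/4, 126, 171]
after L3 α=5/6: [1169/24, 451/6, 491/6]
after L5 α=1/3: [3905/36, 625/9, 881/9]
after L6 α=3/4: [19673/144, 1513/9, 3581/36]
rounded: [137, 168, 99]

query (2,0) [L1,L3,L5,L6] — begin 0,0,0
+L1 (α=1/2) → [205/2, 69/2, 49]
+L3 (α=1) → [219, 47, 27]
+L5 (α=4/7) → [821/7, 253/7, 901/7]
+L6 (α=5/7) → [7907/49, 9221/49, 8557/49]
→ [161, 188, 175]

at x=0,y=2 over L1,L3,L5,L6:
after L1 α=1/8: [93/8, 49/4, 63/4]
after L3 α=1/3: [175/4, 481/6, 271/6]
after L5 α=2/3: [589/4, 3181/18, 1267/18]
after L6 α=1/3: [355/2, 4297/27, 2572/27]
→ [178, 159, 95]

query (3,1) [L1,L3,L5,L6,L7,L8] — begin 0,0,0
+L1 (α=0) → [0, 0, 0]
+L3 (α=1/2) → [17/2, 90, 26]
+L5 (α=1/2) → [383/4, 89, 81/2]
+L6 (α=1/8) → [3249/32, 106, 651/16]
+L7 (α=1) → [43, 129, 209]
+L8 (α=2/7) → [289/7, 925/7, 1285/7]
rounded: [41, 132, 184]
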